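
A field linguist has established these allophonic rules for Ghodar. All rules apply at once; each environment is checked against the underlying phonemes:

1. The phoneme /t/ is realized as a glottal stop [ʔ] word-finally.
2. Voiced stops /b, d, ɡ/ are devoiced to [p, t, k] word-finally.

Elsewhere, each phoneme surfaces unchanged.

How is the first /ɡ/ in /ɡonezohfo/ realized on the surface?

/ɡ/ (word-initial) is in the target of rule 2 but the environment (word-finally) is not met → [ɡ].

[ɡ]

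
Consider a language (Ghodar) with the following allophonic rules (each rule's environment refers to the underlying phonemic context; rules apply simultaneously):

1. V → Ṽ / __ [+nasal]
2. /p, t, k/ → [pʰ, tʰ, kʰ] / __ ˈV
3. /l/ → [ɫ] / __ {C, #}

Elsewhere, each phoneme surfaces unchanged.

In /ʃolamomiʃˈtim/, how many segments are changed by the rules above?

Segments that undergo a rule: /a/ → [ã] (rule 1); /o/ → [õ] (rule 1); /t/ → [tʰ] (rule 2); /i/ → [ĩ] (rule 1).
All other segments surface unchanged.

4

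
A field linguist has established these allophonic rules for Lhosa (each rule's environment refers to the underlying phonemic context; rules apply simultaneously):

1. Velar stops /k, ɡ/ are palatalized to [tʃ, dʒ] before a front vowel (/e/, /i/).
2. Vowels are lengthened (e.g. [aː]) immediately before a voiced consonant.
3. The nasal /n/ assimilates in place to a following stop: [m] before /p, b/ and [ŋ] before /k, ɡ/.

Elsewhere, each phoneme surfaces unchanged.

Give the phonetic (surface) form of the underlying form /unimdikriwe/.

/u/ meets the environment for rule 2 (before a voiced consonant) → [uː].
/n/ (between /u/ and /i/) is in the target of rule 3 but the environment (before a labial or velar stop) is not met → [n].
/i/ (between /n/ and /m/) occurs before a voiced consonant → [iː] by rule 2.
/m/ — not in any rule's target class → [m].
/d/ (between /m/ and /i/) is unaffected → [d].
/i/ (between /d/ and /k/) fails the environment for rule 2, so it stays [i].
/k/ (between /i/ and /r/) is in the target of rule 1 but the environment (before a front vowel) is not met → [k].
/r/ (between /k/ and /i/): no rule targets it → [r].
/i/ meets the environment for rule 2 (before a voiced consonant) → [iː].
/w/ — not in any rule's target class → [w].
/e/ (word-final) is in the target of rule 2 but the environment (before a voiced consonant) is not met → [e].

[uːniːmdikriːwe]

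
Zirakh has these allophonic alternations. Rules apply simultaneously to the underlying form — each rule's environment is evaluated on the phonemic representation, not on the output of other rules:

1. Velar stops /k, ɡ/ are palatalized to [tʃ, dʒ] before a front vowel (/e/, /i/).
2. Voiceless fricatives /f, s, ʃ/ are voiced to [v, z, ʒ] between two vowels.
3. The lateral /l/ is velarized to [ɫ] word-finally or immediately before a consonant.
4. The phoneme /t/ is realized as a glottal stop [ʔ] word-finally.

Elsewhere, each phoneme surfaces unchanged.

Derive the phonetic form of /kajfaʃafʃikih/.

[kajfaʒafʃitʃih]

/k/ (word-initial) is in the target of rule 1 but the environment (before a front vowel) is not met → [k].
/f/ (between /j/ and /a/): rule 2 targets it, but not between two vowels → unchanged [f].
Rule 2 applies to /ʃ/ (between /a/ and /a/: between two vowels) → [ʒ].
/f/ — between /a/ and /ʃ/; rule 2 does not apply here → [f].
/ʃ/ (between /f/ and /i/) fails the environment for rule 2, so it stays [ʃ].
/k/ (between /i/ and /i/): before a front vowel, so rule 1 applies → [tʃ].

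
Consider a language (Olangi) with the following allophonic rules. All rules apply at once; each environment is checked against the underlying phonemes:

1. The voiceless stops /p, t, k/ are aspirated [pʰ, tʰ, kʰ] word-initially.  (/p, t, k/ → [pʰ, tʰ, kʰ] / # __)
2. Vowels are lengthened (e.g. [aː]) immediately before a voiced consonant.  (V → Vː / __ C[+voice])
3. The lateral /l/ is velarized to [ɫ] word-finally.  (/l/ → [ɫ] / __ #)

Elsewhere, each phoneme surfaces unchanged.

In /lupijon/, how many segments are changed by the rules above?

2

Segments that undergo a rule: /i/ → [iː] (rule 2); /o/ → [oː] (rule 2).
All other segments surface unchanged.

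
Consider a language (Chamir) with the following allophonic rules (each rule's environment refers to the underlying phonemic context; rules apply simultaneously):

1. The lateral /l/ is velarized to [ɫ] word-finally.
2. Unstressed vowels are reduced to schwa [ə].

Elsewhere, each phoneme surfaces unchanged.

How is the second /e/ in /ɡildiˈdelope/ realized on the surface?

/e/ — word-final, in an unstressed syllable — surfaces as [ə] (rule 2).

[ə]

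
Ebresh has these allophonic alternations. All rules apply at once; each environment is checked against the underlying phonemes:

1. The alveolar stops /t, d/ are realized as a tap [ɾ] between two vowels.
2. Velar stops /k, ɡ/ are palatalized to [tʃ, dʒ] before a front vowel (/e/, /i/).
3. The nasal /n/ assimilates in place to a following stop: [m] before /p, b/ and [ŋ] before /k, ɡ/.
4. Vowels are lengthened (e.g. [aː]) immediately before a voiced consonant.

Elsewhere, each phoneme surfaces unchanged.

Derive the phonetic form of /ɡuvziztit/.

/ɡ/ (word-initial): rule 2 targets it, but not before a front vowel → unchanged [ɡ].
/u/ (between /ɡ/ and /v/): before a voiced consonant, so rule 4 applies → [uː].
/v/ stays [v].
/z/ (between /v/ and /i/): no rule targets it → [z].
/i/ meets the environment for rule 4 (before a voiced consonant) → [iː].
/z/ stays [z].
/t/ (between /z/ and /i/): rule 1 targets it, but not between two vowels → unchanged [t].
/i/ (between /t/ and /t/) fails the environment for rule 4, so it stays [i].
/t/ (word-final): rule 1 targets it, but not between two vowels → unchanged [t].

[ɡuːvziːztit]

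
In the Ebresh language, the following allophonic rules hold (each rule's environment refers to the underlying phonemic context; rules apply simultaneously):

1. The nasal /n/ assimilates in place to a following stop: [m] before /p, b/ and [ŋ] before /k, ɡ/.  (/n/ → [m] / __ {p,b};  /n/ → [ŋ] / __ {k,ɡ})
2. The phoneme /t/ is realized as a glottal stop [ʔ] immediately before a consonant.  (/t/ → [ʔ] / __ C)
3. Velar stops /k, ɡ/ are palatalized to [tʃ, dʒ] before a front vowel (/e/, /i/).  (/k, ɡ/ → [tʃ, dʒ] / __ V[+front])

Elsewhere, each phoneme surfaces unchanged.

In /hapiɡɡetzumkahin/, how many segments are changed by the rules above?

Segments that undergo a rule: /ɡ/ → [dʒ] (rule 3); /t/ → [ʔ] (rule 2).
All other segments surface unchanged.

2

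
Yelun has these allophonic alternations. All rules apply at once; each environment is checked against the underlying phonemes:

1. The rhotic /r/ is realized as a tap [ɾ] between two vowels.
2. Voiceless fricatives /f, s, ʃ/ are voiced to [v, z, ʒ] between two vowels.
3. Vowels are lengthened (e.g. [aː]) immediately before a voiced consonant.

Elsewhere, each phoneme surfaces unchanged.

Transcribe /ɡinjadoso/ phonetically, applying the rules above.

/ɡ/ (word-initial): no rule targets it → [ɡ].
/i/ — between /ɡ/ and /n/, before a voiced consonant — surfaces as [iː] (rule 3).
/n/ stays [n].
/j/ — not in any rule's target class → [j].
/a/ (between /j/ and /d/): before a voiced consonant, so rule 3 applies → [aː].
/d/ stays [d].
/o/ (between /d/ and /s/): rule 3 targets it, but not before a voiced consonant → unchanged [o].
/s/ — between /o/ and /o/, between two vowels — surfaces as [z] (rule 2).
/o/ (word-final) fails the environment for rule 3, so it stays [o].

[ɡiːnjaːdozo]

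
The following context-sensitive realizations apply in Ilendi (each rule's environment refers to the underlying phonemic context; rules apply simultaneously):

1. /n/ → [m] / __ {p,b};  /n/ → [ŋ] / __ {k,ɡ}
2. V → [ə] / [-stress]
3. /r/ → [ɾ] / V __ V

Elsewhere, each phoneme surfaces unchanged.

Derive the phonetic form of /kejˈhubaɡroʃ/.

[kəjˈhubəɡrəʃ]

/k/ — not in any rule's target class → [k].
/e/ (between /k/ and /j/): in an unstressed syllable, so rule 2 applies → [ə].
/j/ (between /e/ and /h/) is unaffected → [j].
/h/ (between /j/ and /u/) is unaffected → [h].
/u/ (between /h/ and /b/) fails the environment for rule 2, so it stays [u].
/b/ — not in any rule's target class → [b].
/a/ (between /b/ and /ɡ/) occurs in an unstressed syllable → [ə] by rule 2.
/ɡ/ stays [ɡ].
/r/ (between /ɡ/ and /o/) is in the target of rule 3 but the environment (between two vowels) is not met → [r].
Rule 2 applies to /o/ (between /r/ and /ʃ/: in an unstressed syllable) → [ə].
/ʃ/ stays [ʃ].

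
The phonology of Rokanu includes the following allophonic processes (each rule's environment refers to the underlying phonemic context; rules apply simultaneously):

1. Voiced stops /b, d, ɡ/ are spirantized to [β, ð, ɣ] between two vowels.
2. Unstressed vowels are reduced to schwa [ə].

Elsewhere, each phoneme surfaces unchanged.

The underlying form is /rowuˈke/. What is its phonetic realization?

/r/ — not in any rule's target class → [r].
Rule 2 applies to /o/ (between /r/ and /w/: in an unstressed syllable) → [ə].
/w/ — not in any rule's target class → [w].
/u/ meets the environment for rule 2 (in an unstressed syllable) → [ə].
/k/ (between /u/ and /e/) is unaffected → [k].
/e/ — word-final; rule 2 does not apply here → [e].

[rəwəˈke]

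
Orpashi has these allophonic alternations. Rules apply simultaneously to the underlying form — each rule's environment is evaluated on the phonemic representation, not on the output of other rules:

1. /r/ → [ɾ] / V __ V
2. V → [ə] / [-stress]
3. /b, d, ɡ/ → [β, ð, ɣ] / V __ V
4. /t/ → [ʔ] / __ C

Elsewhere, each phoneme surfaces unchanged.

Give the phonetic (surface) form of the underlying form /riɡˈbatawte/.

/r/ (word-initial) is in the target of rule 1 but the environment (between two vowels) is not met → [r].
/i/ (between /r/ and /ɡ/): in an unstressed syllable, so rule 2 applies → [ə].
/ɡ/ (between /i/ and /b/) is in the target of rule 3 but the environment (between two vowels) is not met → [ɡ].
/b/ (between /ɡ/ and /a/) is in the target of rule 3 but the environment (between two vowels) is not met → [b].
/a/ — between /b/ and /t/; rule 2 does not apply here → [a].
/t/ (between /a/ and /a/): rule 4 targets it, but not immediately before a consonant → unchanged [t].
/a/ — between /t/ and /w/, in an unstressed syllable — surfaces as [ə] (rule 2).
/w/ (between /a/ and /t/) is unaffected → [w].
/t/ (between /w/ and /e/) is in the target of rule 4 but the environment (immediately before a consonant) is not met → [t].
Rule 2 applies to /e/ (word-final: in an unstressed syllable) → [ə].

[rəɡˈbatəwtə]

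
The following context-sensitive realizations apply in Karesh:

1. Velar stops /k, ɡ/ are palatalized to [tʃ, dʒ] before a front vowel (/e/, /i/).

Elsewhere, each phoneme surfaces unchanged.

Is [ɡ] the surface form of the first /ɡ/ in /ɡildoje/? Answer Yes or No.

No

Rule 1 applies to /ɡ/ (word-initial: before a front vowel) → [dʒ].
The actual realization is [dʒ], not [ɡ].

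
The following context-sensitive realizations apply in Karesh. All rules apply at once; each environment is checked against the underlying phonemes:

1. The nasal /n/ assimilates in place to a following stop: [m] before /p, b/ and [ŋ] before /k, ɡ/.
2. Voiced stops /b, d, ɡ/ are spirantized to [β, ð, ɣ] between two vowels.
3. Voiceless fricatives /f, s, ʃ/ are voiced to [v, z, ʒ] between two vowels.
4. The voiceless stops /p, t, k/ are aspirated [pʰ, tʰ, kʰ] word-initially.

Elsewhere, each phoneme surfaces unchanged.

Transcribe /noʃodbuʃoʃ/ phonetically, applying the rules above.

/n/ (word-initial) is in the target of rule 1 but the environment (before a labial or velar stop) is not met → [n].
/o/ (between /n/ and /ʃ/) is unaffected → [o].
/ʃ/ meets the environment for rule 3 (between two vowels) → [ʒ].
/o/ stays [o].
/d/ (between /o/ and /b/) fails the environment for rule 2, so it stays [d].
/b/ — between /d/ and /u/; rule 2 does not apply here → [b].
/u/ (between /b/ and /ʃ/): no rule targets it → [u].
/ʃ/ — between /u/ and /o/, between two vowels — surfaces as [ʒ] (rule 3).
/o/ (between /ʃ/ and /ʃ/): no rule targets it → [o].
/ʃ/ — word-final; rule 3 does not apply here → [ʃ].

[noʒodbuʒoʃ]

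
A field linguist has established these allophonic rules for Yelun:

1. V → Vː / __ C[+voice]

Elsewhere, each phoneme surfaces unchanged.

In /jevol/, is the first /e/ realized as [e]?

No

/e/ (between /j/ and /v/): before a voiced consonant, so rule 1 applies → [eː].
The actual realization is [eː], not [e].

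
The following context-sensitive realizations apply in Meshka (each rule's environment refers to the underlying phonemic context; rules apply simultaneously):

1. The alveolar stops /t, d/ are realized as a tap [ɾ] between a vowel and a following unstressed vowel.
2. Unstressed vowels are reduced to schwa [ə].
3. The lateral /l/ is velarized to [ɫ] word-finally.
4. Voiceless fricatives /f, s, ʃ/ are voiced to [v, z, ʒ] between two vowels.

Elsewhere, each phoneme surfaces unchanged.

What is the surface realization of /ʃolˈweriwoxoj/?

/ʃ/ (word-initial) is in the target of rule 4 but the environment (between two vowels) is not met → [ʃ].
/o/ — between /ʃ/ and /l/, in an unstressed syllable — surfaces as [ə] (rule 2).
/l/ (between /o/ and /w/): rule 3 targets it, but not word-finally → unchanged [l].
/e/ (between /w/ and /r/) fails the environment for rule 2, so it stays [e].
/i/ meets the environment for rule 2 (in an unstressed syllable) → [ə].
/o/ meets the environment for rule 2 (in an unstressed syllable) → [ə].
/o/ — between /x/ and /j/, in an unstressed syllable — surfaces as [ə] (rule 2).

[ʃəlˈwerəwəxəj]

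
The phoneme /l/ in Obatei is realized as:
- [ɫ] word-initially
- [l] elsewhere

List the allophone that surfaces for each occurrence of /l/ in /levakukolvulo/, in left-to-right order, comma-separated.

Occurrence 1 (position 1): word-initially → [ɫ].
Occurrence 2 (position 9): no conditioning environment matches → elsewhere allophone [l].
Occurrence 3 (position 12): no conditioning environment matches → elsewhere allophone [l].

[ɫ], [l], [l]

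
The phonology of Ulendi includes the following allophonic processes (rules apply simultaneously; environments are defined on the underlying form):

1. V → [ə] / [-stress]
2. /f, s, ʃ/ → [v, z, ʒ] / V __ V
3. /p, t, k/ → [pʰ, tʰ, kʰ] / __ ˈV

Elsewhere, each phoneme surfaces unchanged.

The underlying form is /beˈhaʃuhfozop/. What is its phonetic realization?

[bəˈhaʒəhfəzəp]

/b/ — not in any rule's target class → [b].
/e/ meets the environment for rule 1 (in an unstressed syllable) → [ə].
/h/ (between /e/ and /a/): no rule targets it → [h].
/a/ (between /h/ and /ʃ/) fails the environment for rule 1, so it stays [a].
/ʃ/ (between /a/ and /u/) occurs between two vowels → [ʒ] by rule 2.
/u/ (between /ʃ/ and /h/): in an unstressed syllable, so rule 1 applies → [ə].
/h/ — not in any rule's target class → [h].
/f/ (between /h/ and /o/) fails the environment for rule 2, so it stays [f].
/o/ — between /f/ and /z/, in an unstressed syllable — surfaces as [ə] (rule 1).
/z/ (between /o/ and /o/): no rule targets it → [z].
/o/ (between /z/ and /p/) occurs in an unstressed syllable → [ə] by rule 1.
/p/ — word-final; rule 3 does not apply here → [p].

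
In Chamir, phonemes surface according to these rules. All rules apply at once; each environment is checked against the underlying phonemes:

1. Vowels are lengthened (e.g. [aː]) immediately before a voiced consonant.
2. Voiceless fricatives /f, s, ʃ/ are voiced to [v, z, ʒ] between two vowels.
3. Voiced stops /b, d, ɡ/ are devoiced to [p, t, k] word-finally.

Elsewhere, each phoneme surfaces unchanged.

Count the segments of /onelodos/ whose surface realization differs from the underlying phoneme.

Segments that undergo a rule: /o/ → [oː] (rule 1); /e/ → [eː] (rule 1); /o/ → [oː] (rule 1).
All other segments surface unchanged.

3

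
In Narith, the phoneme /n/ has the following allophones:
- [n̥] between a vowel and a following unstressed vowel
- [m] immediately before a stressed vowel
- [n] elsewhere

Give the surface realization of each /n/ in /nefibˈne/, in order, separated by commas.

Occurrence 1 (position 1): no conditioning environment matches → elsewhere allophone [n].
Occurrence 2 (position 6): immediately before a stressed vowel → [m].

[n], [m]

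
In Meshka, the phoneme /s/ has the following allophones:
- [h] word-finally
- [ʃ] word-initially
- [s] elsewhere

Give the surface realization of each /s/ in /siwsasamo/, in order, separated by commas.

[ʃ], [s], [s]

Occurrence 1 (position 1): word-initially → [ʃ].
Occurrence 2 (position 4): no conditioning environment matches → elsewhere allophone [s].
Occurrence 3 (position 6): no conditioning environment matches → elsewhere allophone [s].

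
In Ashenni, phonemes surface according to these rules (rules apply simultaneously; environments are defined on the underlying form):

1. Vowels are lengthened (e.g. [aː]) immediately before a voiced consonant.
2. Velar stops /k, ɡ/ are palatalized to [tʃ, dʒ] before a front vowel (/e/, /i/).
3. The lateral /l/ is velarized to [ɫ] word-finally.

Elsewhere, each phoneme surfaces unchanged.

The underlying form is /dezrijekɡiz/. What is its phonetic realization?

/d/ — not in any rule's target class → [d].
Rule 1 applies to /e/ (between /d/ and /z/: before a voiced consonant) → [eː].
/z/ stays [z].
/r/ stays [r].
/i/ (between /r/ and /j/): before a voiced consonant, so rule 1 applies → [iː].
/j/ stays [j].
/e/ (between /j/ and /k/) fails the environment for rule 1, so it stays [e].
/k/ (between /e/ and /ɡ/): rule 2 targets it, but not before a front vowel → unchanged [k].
/ɡ/ (between /k/ and /i/): before a front vowel, so rule 2 applies → [dʒ].
/i/ (between /ɡ/ and /z/) occurs before a voiced consonant → [iː] by rule 1.
/z/ stays [z].

[deːzriːjekdʒiːz]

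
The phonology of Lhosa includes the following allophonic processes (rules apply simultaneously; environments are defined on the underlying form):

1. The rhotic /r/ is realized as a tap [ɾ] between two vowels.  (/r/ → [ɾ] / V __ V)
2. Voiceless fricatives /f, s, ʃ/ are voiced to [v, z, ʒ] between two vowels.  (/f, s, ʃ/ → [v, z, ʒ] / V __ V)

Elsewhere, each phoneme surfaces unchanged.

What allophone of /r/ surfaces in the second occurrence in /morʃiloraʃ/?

[ɾ]

/r/ — between /o/ and /a/, between two vowels — surfaces as [ɾ] (rule 1).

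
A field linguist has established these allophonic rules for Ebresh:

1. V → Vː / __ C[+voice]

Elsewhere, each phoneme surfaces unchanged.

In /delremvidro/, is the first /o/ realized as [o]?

/o/ (word-final): rule 1 targets it, but not before a voiced consonant → unchanged [o].
The actual realization is [o], which matches [o].

Yes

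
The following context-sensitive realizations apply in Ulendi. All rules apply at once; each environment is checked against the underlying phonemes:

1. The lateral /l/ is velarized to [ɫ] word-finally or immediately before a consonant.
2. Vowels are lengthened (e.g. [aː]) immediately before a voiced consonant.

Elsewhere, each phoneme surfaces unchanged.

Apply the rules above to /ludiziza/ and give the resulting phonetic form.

[luːdiːziːza]

/l/ (word-initial): rule 1 targets it, but not word-finally or immediately before a consonant → unchanged [l].
/u/ (between /l/ and /d/) occurs before a voiced consonant → [uː] by rule 2.
/d/ stays [d].
/i/ — between /d/ and /z/, before a voiced consonant — surfaces as [iː] (rule 2).
/z/ stays [z].
/i/ — between /z/ and /z/, before a voiced consonant — surfaces as [iː] (rule 2).
/z/ (between /i/ and /a/) is unaffected → [z].
/a/ — word-final; rule 2 does not apply here → [a].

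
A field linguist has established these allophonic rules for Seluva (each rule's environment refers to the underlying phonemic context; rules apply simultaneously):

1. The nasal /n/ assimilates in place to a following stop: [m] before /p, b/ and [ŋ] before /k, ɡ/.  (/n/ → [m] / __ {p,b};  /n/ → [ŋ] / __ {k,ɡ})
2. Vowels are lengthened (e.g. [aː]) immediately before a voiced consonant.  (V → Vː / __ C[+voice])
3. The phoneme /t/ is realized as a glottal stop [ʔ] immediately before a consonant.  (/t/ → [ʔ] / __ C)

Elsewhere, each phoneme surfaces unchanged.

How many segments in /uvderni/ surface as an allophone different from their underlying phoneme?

Segments that undergo a rule: /u/ → [uː] (rule 2); /e/ → [eː] (rule 2).
All other segments surface unchanged.

2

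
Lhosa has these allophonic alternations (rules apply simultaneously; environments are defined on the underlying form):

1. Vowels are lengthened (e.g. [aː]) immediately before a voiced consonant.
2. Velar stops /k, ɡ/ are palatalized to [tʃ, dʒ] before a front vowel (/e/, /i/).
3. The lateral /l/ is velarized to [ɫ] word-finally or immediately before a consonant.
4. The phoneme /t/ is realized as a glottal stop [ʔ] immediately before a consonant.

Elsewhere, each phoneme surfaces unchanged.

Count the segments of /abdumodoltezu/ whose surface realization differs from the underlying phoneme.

6

Segments that undergo a rule: /a/ → [aː] (rule 1); /u/ → [uː] (rule 1); /o/ → [oː] (rule 1); /o/ → [oː] (rule 1); /l/ → [ɫ] (rule 3); /e/ → [eː] (rule 1).
All other segments surface unchanged.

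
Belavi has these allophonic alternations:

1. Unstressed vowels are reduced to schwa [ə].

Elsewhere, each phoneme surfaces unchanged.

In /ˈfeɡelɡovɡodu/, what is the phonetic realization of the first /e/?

/e/ — between /f/ and /ɡ/; rule 1 does not apply here → [e].

[e]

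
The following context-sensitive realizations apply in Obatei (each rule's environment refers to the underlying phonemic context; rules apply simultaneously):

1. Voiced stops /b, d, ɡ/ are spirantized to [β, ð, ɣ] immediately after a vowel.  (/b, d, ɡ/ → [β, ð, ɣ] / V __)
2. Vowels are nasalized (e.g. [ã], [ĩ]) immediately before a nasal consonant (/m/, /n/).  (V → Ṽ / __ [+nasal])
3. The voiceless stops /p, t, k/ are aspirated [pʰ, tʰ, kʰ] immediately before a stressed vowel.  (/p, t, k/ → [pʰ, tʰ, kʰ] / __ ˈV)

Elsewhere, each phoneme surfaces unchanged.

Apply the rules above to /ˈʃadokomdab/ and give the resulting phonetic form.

[ˈʃaðokõmdaβ]

/ʃ/ (word-initial) is unaffected → [ʃ].
/a/ (between /ʃ/ and /d/) is in the target of rule 2 but the environment (before a nasal consonant) is not met → [a].
/d/ (between /a/ and /o/) occurs immediately after a vowel → [ð] by rule 1.
/o/ — between /d/ and /k/; rule 2 does not apply here → [o].
/k/ (between /o/ and /o/) fails the environment for rule 3, so it stays [k].
/o/ — between /k/ and /m/, before a nasal consonant — surfaces as [õ] (rule 2).
/m/ stays [m].
/d/ — between /m/ and /a/; rule 1 does not apply here → [d].
/a/ (between /d/ and /b/) fails the environment for rule 2, so it stays [a].
/b/ (word-final): immediately after a vowel, so rule 1 applies → [β].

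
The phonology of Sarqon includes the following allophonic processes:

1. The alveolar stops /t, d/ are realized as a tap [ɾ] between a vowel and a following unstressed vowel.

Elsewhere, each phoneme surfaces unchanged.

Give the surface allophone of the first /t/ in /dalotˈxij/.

/t/ (between /o/ and /x/): rule 1 targets it, but not between a vowel and a following unstressed vowel → unchanged [t].

[t]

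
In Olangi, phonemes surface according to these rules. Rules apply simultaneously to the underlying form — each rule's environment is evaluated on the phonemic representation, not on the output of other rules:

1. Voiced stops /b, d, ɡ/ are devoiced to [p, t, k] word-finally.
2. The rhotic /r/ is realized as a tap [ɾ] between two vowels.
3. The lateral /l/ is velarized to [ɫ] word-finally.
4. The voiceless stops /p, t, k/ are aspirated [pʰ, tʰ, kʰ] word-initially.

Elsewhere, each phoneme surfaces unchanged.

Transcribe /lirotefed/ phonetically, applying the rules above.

[liɾotefet]

/l/ (word-initial) fails the environment for rule 3, so it stays [l].
/r/ meets the environment for rule 2 (between two vowels) → [ɾ].
/t/ (between /o/ and /e/): rule 4 targets it, but not word-initially → unchanged [t].
/d/ (word-final): word-finally, so rule 1 applies → [t].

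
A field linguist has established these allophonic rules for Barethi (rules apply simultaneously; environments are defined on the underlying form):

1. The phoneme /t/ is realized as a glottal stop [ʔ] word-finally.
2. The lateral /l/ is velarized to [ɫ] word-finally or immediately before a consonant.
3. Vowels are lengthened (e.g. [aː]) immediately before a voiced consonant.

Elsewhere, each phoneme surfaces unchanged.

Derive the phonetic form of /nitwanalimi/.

[nitwaːnaːliːmi]

/n/ (word-initial) is unaffected → [n].
/i/ — between /n/ and /t/; rule 3 does not apply here → [i].
/t/ (between /i/ and /w/) fails the environment for rule 1, so it stays [t].
/w/ (between /t/ and /a/): no rule targets it → [w].
/a/ meets the environment for rule 3 (before a voiced consonant) → [aː].
/n/ — not in any rule's target class → [n].
/a/ (between /n/ and /l/) occurs before a voiced consonant → [aː] by rule 3.
/l/ (between /a/ and /i/): rule 2 targets it, but not word-finally or immediately before a consonant → unchanged [l].
/i/ (between /l/ and /m/) occurs before a voiced consonant → [iː] by rule 3.
/m/ — not in any rule's target class → [m].
/i/ — word-final; rule 3 does not apply here → [i].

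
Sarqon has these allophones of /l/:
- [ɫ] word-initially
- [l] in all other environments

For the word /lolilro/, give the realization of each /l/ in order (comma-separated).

Occurrence 1 (position 1): word-initially → [ɫ].
Occurrence 2 (position 3): no conditioning environment matches → elsewhere allophone [l].
Occurrence 3 (position 5): no conditioning environment matches → elsewhere allophone [l].

[ɫ], [l], [l]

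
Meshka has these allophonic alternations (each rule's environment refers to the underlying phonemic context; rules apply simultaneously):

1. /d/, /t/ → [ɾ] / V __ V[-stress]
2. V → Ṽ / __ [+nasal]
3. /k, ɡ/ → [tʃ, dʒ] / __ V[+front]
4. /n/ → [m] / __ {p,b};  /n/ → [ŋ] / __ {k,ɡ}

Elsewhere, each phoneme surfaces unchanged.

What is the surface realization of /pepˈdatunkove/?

[pepˈdaɾũŋkove]

/e/ (between /p/ and /p/) is in the target of rule 2 but the environment (before a nasal consonant) is not met → [e].
/d/ (between /p/ and /a/) is in the target of rule 1 but the environment (between a vowel and a following unstressed vowel) is not met → [d].
/a/ (between /d/ and /t/) fails the environment for rule 2, so it stays [a].
/t/ (between /a/ and /u/) occurs between a vowel and a following unstressed vowel → [ɾ] by rule 1.
Rule 2 applies to /u/ (between /t/ and /n/: before a nasal consonant) → [ũ].
Rule 4 applies to /n/ (between /u/ and /k/: before a labial or velar stop) → [ŋ].
/k/ (between /n/ and /o/) is in the target of rule 3 but the environment (before a front vowel) is not met → [k].
/o/ (between /k/ and /v/): rule 2 targets it, but not before a nasal consonant → unchanged [o].
/e/ (word-final) fails the environment for rule 2, so it stays [e].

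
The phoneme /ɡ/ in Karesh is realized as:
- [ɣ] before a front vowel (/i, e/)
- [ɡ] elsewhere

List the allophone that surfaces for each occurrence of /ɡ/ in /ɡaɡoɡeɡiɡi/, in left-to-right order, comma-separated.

Occurrence 1 (position 1): no conditioning environment matches → elsewhere allophone [ɡ].
Occurrence 2 (position 3): no conditioning environment matches → elsewhere allophone [ɡ].
Occurrence 3 (position 5): before a front vowel (/i, e/) → [ɣ].
Occurrence 4 (position 7): before a front vowel (/i, e/) → [ɣ].
Occurrence 5 (position 9): before a front vowel (/i, e/) → [ɣ].

[ɡ], [ɡ], [ɣ], [ɣ], [ɣ]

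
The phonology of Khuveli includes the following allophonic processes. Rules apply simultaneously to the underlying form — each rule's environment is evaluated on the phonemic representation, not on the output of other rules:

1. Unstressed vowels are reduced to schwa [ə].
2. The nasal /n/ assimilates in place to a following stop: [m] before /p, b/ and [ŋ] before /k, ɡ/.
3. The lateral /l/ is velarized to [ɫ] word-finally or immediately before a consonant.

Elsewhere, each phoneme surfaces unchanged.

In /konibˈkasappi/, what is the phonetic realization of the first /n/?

[n]

/n/ (between /o/ and /i/) fails the environment for rule 2, so it stays [n].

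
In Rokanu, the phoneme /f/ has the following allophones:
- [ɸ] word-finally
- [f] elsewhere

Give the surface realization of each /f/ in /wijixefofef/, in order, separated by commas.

[f], [f], [ɸ]

Occurrence 1 (position 7): no conditioning environment matches → elsewhere allophone [f].
Occurrence 2 (position 9): no conditioning environment matches → elsewhere allophone [f].
Occurrence 3 (position 11): word-finally → [ɸ].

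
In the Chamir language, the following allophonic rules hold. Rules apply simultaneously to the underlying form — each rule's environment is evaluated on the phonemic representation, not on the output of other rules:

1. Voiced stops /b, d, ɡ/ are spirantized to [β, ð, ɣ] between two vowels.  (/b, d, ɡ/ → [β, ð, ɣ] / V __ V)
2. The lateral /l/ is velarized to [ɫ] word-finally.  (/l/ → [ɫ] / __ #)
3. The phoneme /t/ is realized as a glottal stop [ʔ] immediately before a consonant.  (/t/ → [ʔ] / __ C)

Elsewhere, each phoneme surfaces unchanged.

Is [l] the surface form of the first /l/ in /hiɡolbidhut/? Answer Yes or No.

Yes

/l/ (between /o/ and /b/) fails the environment for rule 2, so it stays [l].
The actual realization is [l], which matches [l].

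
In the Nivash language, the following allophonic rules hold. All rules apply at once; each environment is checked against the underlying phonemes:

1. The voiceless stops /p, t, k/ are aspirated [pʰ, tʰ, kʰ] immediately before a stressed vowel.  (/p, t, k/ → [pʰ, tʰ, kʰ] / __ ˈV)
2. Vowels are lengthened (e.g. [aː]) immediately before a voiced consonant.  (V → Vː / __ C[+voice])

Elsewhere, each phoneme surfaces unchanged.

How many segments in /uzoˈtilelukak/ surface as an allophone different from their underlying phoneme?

4

Segments that undergo a rule: /u/ → [uː] (rule 2); /t/ → [tʰ] (rule 1); /i/ → [iː] (rule 2); /e/ → [eː] (rule 2).
All other segments surface unchanged.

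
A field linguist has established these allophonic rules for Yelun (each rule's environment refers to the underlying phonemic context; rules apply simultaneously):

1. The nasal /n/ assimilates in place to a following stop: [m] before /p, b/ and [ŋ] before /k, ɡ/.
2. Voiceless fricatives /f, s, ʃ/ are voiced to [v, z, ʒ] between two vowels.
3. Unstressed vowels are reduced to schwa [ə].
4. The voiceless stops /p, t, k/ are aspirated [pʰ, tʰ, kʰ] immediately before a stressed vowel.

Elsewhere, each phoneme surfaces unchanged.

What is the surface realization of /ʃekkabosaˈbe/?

[ʃəkkəbəzəˈbe]

/ʃ/ — word-initial; rule 2 does not apply here → [ʃ].
Rule 3 applies to /e/ (between /ʃ/ and /k/: in an unstressed syllable) → [ə].
/k/ — between /e/ and /k/; rule 4 does not apply here → [k].
/k/ (between /k/ and /a/): rule 4 targets it, but not immediately before a stressed vowel → unchanged [k].
Rule 3 applies to /a/ (between /k/ and /b/: in an unstressed syllable) → [ə].
/b/ (between /a/ and /o/) is unaffected → [b].
/o/ — between /b/ and /s/, in an unstressed syllable — surfaces as [ə] (rule 3).
/s/ meets the environment for rule 2 (between two vowels) → [z].
/a/ meets the environment for rule 3 (in an unstressed syllable) → [ə].
/b/ — not in any rule's target class → [b].
/e/ (word-final) fails the environment for rule 3, so it stays [e].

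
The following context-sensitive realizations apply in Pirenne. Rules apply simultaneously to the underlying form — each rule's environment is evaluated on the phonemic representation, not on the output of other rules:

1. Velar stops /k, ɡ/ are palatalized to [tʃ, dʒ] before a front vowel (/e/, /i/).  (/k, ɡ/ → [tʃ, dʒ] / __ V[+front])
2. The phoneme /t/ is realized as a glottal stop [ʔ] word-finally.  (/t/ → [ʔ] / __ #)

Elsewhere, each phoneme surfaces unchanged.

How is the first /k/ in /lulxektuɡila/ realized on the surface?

/k/ (between /e/ and /t/) fails the environment for rule 1, so it stays [k].

[k]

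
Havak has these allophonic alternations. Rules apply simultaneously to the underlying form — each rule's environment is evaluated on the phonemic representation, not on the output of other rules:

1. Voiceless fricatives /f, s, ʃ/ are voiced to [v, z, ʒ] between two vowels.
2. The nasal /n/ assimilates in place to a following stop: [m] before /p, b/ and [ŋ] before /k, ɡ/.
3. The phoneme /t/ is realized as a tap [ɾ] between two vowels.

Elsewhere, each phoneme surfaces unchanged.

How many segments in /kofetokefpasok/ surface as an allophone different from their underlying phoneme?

Segments that undergo a rule: /f/ → [v] (rule 1); /t/ → [ɾ] (rule 3); /s/ → [z] (rule 1).
All other segments surface unchanged.

3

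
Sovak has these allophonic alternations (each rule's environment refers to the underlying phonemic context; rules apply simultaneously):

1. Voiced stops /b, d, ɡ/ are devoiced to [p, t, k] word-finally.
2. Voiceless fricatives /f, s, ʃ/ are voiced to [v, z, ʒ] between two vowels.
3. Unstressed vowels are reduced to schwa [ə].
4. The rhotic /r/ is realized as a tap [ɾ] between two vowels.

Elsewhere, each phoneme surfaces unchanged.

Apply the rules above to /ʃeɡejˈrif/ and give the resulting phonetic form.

[ʃəɡəjˈrif]

/ʃ/ (word-initial) fails the environment for rule 2, so it stays [ʃ].
/e/ (between /ʃ/ and /ɡ/) occurs in an unstressed syllable → [ə] by rule 3.
/ɡ/ (between /e/ and /e/) is in the target of rule 1 but the environment (word-finally) is not met → [ɡ].
/e/ — between /ɡ/ and /j/, in an unstressed syllable — surfaces as [ə] (rule 3).
/j/ stays [j].
/r/ — between /j/ and /i/; rule 4 does not apply here → [r].
/i/ (between /r/ and /f/) fails the environment for rule 3, so it stays [i].
/f/ (word-final) is in the target of rule 2 but the environment (between two vowels) is not met → [f].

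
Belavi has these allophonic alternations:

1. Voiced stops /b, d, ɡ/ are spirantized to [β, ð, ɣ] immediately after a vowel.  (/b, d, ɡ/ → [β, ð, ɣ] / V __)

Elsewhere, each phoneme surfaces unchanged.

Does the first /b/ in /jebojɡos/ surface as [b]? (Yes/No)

/b/ meets the environment for rule 1 (immediately after a vowel) → [β].
The actual realization is [β], not [b].

No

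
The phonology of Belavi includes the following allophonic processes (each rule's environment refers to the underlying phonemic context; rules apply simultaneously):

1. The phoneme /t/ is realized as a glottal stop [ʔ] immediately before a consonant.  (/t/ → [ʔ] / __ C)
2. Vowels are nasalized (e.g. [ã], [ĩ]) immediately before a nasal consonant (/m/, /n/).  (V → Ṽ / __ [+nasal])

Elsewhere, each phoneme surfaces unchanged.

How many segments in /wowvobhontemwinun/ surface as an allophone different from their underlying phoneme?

4

Segments that undergo a rule: /o/ → [õ] (rule 2); /e/ → [ẽ] (rule 2); /i/ → [ĩ] (rule 2); /u/ → [ũ] (rule 2).
All other segments surface unchanged.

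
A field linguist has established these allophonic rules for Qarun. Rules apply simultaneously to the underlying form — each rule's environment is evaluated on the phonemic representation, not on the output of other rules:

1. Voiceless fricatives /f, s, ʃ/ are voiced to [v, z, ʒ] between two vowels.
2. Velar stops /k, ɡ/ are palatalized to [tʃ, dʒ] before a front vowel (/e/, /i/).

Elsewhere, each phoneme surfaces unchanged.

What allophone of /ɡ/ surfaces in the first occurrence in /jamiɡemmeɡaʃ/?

[dʒ]

/ɡ/ — between /i/ and /e/, before a front vowel — surfaces as [dʒ] (rule 2).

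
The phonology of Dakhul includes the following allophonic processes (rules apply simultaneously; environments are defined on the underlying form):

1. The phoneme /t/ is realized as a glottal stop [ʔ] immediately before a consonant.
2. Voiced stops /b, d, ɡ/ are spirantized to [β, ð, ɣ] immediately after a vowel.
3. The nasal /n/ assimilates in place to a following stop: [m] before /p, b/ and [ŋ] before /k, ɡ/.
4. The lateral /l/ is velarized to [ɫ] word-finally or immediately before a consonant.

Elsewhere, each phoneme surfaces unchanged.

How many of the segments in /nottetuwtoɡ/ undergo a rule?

2

Segments that undergo a rule: /t/ → [ʔ] (rule 1); /ɡ/ → [ɣ] (rule 2).
All other segments surface unchanged.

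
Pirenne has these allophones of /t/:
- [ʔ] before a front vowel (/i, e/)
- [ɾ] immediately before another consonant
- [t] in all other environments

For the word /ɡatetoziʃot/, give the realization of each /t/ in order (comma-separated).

[ʔ], [t], [t]

Occurrence 1 (position 3): before a front vowel (/i, e/) → [ʔ].
Occurrence 2 (position 5): no conditioning environment matches → elsewhere allophone [t].
Occurrence 3 (position 11): no conditioning environment matches → elsewhere allophone [t].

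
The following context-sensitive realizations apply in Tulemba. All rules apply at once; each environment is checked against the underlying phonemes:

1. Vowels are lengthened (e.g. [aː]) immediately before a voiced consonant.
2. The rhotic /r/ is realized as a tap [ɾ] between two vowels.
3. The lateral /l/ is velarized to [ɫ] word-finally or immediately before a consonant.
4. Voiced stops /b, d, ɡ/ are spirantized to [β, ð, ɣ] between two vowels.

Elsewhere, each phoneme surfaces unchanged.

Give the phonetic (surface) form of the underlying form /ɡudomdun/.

[ɡuːðoːmduːn]

/ɡ/ (word-initial) fails the environment for rule 4, so it stays [ɡ].
/u/ — between /ɡ/ and /d/, before a voiced consonant — surfaces as [uː] (rule 1).
/d/ (between /u/ and /o/) occurs between two vowels → [ð] by rule 4.
/o/ (between /d/ and /m/) occurs before a voiced consonant → [oː] by rule 1.
/m/ (between /o/ and /d/): no rule targets it → [m].
/d/ — between /m/ and /u/; rule 4 does not apply here → [d].
/u/ meets the environment for rule 1 (before a voiced consonant) → [uː].
/n/ — not in any rule's target class → [n].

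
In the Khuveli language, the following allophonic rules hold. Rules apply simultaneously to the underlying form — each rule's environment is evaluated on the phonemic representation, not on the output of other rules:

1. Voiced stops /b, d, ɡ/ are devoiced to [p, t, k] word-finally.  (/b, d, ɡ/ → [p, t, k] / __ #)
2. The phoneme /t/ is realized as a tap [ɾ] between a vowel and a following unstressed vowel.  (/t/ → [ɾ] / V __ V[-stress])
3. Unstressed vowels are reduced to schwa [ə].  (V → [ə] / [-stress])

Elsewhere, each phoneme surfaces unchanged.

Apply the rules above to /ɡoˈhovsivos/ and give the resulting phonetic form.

/ɡ/ (word-initial): rule 1 targets it, but not word-finally → unchanged [ɡ].
Rule 3 applies to /o/ (between /ɡ/ and /h/: in an unstressed syllable) → [ə].
/h/ — not in any rule's target class → [h].
/o/ (between /h/ and /v/) fails the environment for rule 3, so it stays [o].
/v/ (between /o/ and /s/): no rule targets it → [v].
/s/ (between /v/ and /i/): no rule targets it → [s].
/i/ (between /s/ and /v/): in an unstressed syllable, so rule 3 applies → [ə].
/v/ (between /i/ and /o/) is unaffected → [v].
Rule 3 applies to /o/ (between /v/ and /s/: in an unstressed syllable) → [ə].
/s/ (word-final) is unaffected → [s].

[ɡəˈhovsəvəs]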